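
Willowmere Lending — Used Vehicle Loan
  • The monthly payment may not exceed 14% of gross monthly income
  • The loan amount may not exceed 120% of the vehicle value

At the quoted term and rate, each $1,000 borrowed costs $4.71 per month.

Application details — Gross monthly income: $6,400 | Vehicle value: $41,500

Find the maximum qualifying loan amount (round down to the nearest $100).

$49,800

Payment cap: 14% × $6,400 = $896/month.
At $4.71 per $1,000, that supports 896/4.71 × 1,000 ≈ $190,233 → $190,200.
LTV cap: 120% × $41,500 = $49,800 → $49,800.
Binding constraint: loan-to-value.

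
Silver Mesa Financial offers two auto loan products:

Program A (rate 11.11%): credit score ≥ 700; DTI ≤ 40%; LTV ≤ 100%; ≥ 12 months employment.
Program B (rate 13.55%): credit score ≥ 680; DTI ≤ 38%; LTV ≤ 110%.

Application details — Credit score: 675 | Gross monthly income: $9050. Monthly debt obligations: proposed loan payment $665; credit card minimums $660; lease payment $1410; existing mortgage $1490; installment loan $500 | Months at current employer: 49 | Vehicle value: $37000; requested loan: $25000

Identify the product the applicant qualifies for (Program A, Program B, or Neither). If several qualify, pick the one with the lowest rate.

Total debts = (665 + 660 + 1,410 + 1,490 + 500) = 4,725; DTI = 4,725/9,050 = 52.2%.
LTV = 25,000/37,000 = 67.6%.
Program A: score 675 < 700; DTI 52.2% > 40%; LTV 67.6% ≤ 100%; employment 49 ≥ 12 mo → does not qualify.
Program B: score 675 < 680; DTI 52.2% > 38%; LTV 67.6% ≤ 110% → does not qualify.

Neither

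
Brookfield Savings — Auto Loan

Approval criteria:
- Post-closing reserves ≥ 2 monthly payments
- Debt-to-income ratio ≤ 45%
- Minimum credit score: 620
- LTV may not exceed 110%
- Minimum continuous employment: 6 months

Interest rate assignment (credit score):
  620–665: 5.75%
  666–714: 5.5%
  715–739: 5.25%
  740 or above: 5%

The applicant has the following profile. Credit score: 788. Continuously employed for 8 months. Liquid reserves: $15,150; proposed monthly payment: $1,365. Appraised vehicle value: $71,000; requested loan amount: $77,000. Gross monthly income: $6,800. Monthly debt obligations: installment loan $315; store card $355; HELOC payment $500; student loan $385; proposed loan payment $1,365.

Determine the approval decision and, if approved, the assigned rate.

Credit score 788 ≥ 620 (meets minimum)
LTV: 77,000 ÷ 71,000 = 108.5%, within 110% cap
Employment 8 ≥ 6 months
Reserves: 15,150 ÷ 1,365 = 11.1 months (meets 2-month minimum)
Total monthly debts = (315 + 355 + 500 + 385 + 1,365) = 2,920. DTI: 2,920 ÷ 6,800 = 42.9%, within the 45% cap
All requirements met. Score 788 falls in the 740 or above tier → 5%.

Approved at 5%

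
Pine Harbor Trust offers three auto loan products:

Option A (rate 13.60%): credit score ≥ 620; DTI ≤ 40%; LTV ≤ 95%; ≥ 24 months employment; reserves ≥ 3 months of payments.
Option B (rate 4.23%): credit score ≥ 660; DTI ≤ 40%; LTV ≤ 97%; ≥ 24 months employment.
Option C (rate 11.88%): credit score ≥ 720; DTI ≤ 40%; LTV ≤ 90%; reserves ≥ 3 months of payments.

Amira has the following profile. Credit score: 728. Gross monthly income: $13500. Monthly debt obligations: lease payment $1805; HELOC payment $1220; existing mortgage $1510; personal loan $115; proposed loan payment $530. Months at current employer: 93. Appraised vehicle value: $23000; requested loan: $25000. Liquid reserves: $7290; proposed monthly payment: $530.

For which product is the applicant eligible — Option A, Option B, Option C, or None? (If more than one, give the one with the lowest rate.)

Total debts = (1,805 + 1,220 + 1,510 + 115 + 530) = 5,180; DTI = 5,180/13,500 = 38.4%.
LTV = 25,000/23,000 = 108.7%.
Reserves = 7,290/530 = 13.8 months.
Option A: score 728 ≥ 620; DTI 38.4% ≤ 40%; LTV 108.7% > 95%; employment 93 ≥ 24 mo; reserves 13.8 ≥ 3 mo → does not qualify.
Option B: score 728 ≥ 660; DTI 38.4% ≤ 40%; LTV 108.7% > 97%; employment 93 ≥ 24 mo → does not qualify.
Option C: score 728 ≥ 720; DTI 38.4% ≤ 40%; LTV 108.7% > 90%; reserves 13.8 ≥ 3 mo → does not qualify.

None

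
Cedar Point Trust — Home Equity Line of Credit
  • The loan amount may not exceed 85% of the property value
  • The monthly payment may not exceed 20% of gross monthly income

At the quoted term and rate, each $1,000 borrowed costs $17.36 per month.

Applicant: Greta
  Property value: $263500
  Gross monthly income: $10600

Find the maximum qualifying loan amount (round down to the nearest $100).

$122,100

Payment cap: 20% × $10,600 = $2,120/month.
At $17.36 per $1,000, that supports 2,120/17.36 × 1,000 ≈ $122,119 → $122,100.
LTV cap: 85% × $263,500 = $223,975 → $223,900.
Binding constraint: payment-to-income.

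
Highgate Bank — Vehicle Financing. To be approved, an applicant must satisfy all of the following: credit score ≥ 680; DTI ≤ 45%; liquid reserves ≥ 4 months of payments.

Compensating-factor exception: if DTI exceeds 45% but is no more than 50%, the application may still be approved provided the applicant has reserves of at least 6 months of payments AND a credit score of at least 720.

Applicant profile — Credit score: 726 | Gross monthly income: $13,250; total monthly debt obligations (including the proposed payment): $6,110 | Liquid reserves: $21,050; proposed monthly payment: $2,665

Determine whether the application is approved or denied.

Credit score 726 ≥ 680 (meets base)
DTI = 6,110/13,250 = 46.1% > 45% — standard DTI limit exceeded.
Liquid reserves cover 21,050/2,665 = 7.9 months — ≥ 4 required
DTI 46.1% is within the 45%–50% exception band; checking compensating factors.
Override check — reserves: 7.9 mo (ok); score: 726 (ok).
Both override conditions satisfied; DTI exception granted.

Approved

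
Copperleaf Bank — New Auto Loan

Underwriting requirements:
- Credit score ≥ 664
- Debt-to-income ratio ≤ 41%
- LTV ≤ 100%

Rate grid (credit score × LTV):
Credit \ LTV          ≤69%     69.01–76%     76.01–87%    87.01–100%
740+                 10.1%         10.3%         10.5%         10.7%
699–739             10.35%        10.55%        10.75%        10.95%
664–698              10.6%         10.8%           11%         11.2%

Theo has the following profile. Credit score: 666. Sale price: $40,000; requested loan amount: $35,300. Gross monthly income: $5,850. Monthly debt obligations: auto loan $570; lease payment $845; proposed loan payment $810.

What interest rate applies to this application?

11.2%

Credit score 666 ≥ 664; Total monthly debts = (570 + 845 + 810) = 2,225. Debt-to-income = 2,225/5,850 = 38% — meets 41% limit
Loan-to-value = 35,300/40,000 = 88.2% — pass (100% max)
Row: 666 falls in 664–698. Column: 88.2% falls in 87.01–100%. Rate = 11.2%.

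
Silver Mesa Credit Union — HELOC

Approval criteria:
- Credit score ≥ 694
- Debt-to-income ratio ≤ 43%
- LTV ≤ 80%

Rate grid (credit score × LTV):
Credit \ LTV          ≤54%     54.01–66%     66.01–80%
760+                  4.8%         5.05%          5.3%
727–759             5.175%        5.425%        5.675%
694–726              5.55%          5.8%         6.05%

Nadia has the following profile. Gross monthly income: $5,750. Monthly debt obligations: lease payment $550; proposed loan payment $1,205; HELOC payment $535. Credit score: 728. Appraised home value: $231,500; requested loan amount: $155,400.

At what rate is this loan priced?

5.675%

Credit score 728 ≥ 694; Total monthly debts = (550 + 1,205 + 535) = 2,290. Debt-to-income = 2,290/5,750 = 39.8% — meets 43% limit
LTV: 155,400 ÷ 231,500 = 67.1%, within 80% cap
Score 728 is in the 727–759 band; LTV 67.1% is in the 66.01–80% band → 5.675%.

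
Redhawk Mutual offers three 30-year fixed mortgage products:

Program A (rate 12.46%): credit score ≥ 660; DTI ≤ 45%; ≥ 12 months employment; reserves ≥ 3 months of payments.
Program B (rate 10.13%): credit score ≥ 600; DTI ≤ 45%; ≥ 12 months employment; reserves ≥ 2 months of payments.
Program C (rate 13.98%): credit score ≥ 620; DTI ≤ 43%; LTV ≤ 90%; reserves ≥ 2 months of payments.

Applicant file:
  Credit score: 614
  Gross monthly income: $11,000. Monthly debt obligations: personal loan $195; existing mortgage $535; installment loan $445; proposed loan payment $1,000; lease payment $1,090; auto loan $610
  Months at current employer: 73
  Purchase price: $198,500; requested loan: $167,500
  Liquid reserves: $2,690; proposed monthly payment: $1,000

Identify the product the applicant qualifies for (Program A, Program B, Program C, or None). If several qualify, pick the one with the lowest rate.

Total debts = (195 + 535 + 445 + 1,000 + 1,090 + 610) = 3,875; DTI = 3,875/11,000 = 35.2%.
LTV = 167,500/198,500 = 84.4%.
Reserves = 2,690/1,000 = 2.7 months.
Program A: score 614 < 660; DTI 35.2% ≤ 45%; employment 73 ≥ 12 mo; reserves 2.7 < 3 mo → does not qualify.
Program B: score 614 ≥ 600; DTI 35.2% ≤ 45%; employment 73 ≥ 12 mo; reserves 2.7 ≥ 2 mo → qualifies.
Program C: score 614 < 620; DTI 35.2% ≤ 43%; LTV 84.4% ≤ 90%; reserves 2.7 ≥ 2 mo → does not qualify.

Program B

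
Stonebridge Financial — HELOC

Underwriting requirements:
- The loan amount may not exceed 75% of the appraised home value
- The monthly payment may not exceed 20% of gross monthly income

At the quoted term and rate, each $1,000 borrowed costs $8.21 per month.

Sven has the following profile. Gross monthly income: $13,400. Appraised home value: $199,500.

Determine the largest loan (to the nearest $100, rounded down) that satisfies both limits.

Payment cap: 20% × $13,400 = $2,680/month.
At $8.21 per $1,000, that supports 2,680/8.21 × 1,000 ≈ $326,431 → $326,400.
LTV cap: 75% × $199,500 = $149,625 → $149,600.
Binding constraint: loan-to-value.

$149,600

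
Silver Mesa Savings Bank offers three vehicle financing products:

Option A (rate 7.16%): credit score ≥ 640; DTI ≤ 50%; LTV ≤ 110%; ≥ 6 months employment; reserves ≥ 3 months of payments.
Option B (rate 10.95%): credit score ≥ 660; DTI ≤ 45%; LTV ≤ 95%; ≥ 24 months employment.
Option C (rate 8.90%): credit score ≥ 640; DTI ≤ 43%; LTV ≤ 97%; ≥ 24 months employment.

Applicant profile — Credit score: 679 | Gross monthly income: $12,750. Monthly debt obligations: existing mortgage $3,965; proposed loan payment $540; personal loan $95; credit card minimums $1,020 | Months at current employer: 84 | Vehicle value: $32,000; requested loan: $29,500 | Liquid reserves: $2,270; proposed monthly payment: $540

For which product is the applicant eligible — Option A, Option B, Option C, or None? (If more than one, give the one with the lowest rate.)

Total debts = (3,965 + 540 + 95 + 1,020) = 5,620; DTI = 5,620/12,750 = 44.1%.
LTV = 29,500/32,000 = 92.2%.
Reserves = 2,270/540 = 4.2 months.
Option A: score 679 ≥ 640; DTI 44.1% ≤ 50%; LTV 92.2% ≤ 110%; employment 84 ≥ 6 mo; reserves 4.2 ≥ 3 mo → qualifies.
Option B: score 679 ≥ 660; DTI 44.1% ≤ 45%; LTV 92.2% ≤ 95%; employment 84 ≥ 24 mo → qualifies.
Option C: score 679 ≥ 640; DTI 44.1% > 43%; LTV 92.2% ≤ 97%; employment 84 ≥ 24 mo → does not qualify.
Qualifying: Option A, Option B. Lowest rate is 7.16% → Option A.

Option A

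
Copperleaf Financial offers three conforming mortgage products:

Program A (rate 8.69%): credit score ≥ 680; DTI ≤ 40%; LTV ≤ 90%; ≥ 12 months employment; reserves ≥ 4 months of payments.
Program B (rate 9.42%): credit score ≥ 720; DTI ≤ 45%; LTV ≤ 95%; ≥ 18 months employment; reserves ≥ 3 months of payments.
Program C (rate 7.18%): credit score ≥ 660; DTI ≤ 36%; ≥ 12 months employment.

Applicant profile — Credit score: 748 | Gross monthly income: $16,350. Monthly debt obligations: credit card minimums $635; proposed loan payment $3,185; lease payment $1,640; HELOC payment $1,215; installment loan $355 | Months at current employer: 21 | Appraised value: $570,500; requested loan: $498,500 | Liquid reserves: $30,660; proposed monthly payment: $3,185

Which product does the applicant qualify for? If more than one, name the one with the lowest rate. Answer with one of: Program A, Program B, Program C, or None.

Total debts = (635 + 3,185 + 1,640 + 1,215 + 355) = 7,030; DTI = 7,030/16,350 = 43%.
LTV = 498,500/570,500 = 87.4%.
Reserves = 30,660/3,185 = 9.6 months.
Program A: score 748 ≥ 680; DTI 43% > 40%; LTV 87.4% ≤ 90%; employment 21 ≥ 12 mo; reserves 9.6 ≥ 4 mo → does not qualify.
Program B: score 748 ≥ 720; DTI 43% ≤ 45%; LTV 87.4% ≤ 95%; employment 21 ≥ 18 mo; reserves 9.6 ≥ 3 mo → qualifies.
Program C: score 748 ≥ 660; DTI 43% > 36%; employment 21 ≥ 12 mo → does not qualify.

Program B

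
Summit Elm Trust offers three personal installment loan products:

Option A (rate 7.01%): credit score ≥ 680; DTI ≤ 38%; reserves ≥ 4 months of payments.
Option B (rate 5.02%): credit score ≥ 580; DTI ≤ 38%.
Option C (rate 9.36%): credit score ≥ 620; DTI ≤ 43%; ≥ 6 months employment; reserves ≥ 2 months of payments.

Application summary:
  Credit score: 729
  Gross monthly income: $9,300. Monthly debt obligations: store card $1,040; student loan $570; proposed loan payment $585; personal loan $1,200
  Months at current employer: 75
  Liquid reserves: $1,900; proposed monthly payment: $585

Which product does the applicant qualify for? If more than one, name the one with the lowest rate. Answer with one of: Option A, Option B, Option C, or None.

Total debts = (1,040 + 570 + 585 + 1,200) = 3,395; DTI = 3,395/9,300 = 36.5%.
Reserves = 1,900/585 = 3.2 months.
Option A: score 729 ≥ 680; DTI 36.5% ≤ 38%; reserves 3.2 < 4 mo → does not qualify.
Option B: score 729 ≥ 580; DTI 36.5% ≤ 38% → qualifies.
Option C: score 729 ≥ 620; DTI 36.5% ≤ 43%; employment 75 ≥ 6 mo; reserves 3.2 ≥ 2 mo → qualifies.
Qualifying: Option B, Option C. Lowest rate is 5.02% → Option B.

Option B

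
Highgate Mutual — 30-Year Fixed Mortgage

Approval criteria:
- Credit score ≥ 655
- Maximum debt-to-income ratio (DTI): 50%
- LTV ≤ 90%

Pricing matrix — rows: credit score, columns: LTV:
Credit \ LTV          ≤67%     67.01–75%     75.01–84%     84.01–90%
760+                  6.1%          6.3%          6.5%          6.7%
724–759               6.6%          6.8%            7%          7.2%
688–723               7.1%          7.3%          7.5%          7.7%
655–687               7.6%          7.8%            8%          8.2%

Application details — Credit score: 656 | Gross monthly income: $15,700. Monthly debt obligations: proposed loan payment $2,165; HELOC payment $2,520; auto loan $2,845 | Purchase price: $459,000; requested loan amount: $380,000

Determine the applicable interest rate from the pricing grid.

8%

Credit score 656 ≥ 655; Total monthly debts = (2,165 + 2,520 + 2,845) = 7,530. DTI: 7,530 ÷ 15,700 = 48%, within the 50% cap
Loan-to-value = 380,000/459,000 = 82.8% — pass (90% max)
Credit 656 → row 655–687; LTV 82.8% → column 75.01–84%. Grid cell → 8%.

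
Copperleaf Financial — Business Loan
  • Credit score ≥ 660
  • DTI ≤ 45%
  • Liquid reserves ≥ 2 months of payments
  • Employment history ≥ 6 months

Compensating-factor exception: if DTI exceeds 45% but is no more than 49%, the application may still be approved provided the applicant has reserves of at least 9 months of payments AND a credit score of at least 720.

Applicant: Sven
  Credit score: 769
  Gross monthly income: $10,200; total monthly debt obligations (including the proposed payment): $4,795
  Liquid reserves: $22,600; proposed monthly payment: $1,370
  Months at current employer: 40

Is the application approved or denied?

Approved

Credit score 769 ≥ 660 (meets base)
DTI: 4,795 ÷ 10,200 = 47%, over the 45% base limit.
Reserves = 22,600/1,370 = 16.5 months ≥ 2
Employment 40 ≥ 6 months
DTI 47% is within the 45%–49% exception band; checking compensating factors.
Override check — reserves: 16.5 mo (ok); score: 769 (ok).
Both compensating conditions met → exception applies.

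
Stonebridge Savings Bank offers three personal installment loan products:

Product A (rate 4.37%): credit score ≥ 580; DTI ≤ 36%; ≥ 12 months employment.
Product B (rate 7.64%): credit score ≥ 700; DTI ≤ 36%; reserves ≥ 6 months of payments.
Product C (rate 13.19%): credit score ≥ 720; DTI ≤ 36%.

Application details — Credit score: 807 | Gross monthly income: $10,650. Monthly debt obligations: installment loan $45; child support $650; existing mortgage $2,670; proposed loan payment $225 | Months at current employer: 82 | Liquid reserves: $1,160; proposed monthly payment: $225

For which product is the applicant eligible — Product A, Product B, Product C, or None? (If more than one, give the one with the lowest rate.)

Product A

Total debts = (45 + 650 + 2,670 + 225) = 3,590; DTI = 3,590/10,650 = 33.7%.
Reserves = 1,160/225 = 5.2 months.
Product A: score 807 ≥ 580; DTI 33.7% ≤ 36%; employment 82 ≥ 12 mo → qualifies.
Product B: score 807 ≥ 700; DTI 33.7% ≤ 36%; reserves 5.2 < 6 mo → does not qualify.
Product C: score 807 ≥ 720; DTI 33.7% ≤ 36% → qualifies.
Qualifying: Product A, Product C. Lowest rate is 4.37% → Product A.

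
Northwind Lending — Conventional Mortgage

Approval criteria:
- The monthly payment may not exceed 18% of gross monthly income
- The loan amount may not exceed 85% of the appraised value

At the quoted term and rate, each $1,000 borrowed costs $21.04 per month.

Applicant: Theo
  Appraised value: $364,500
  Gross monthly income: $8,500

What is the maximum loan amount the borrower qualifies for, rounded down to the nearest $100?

Payment cap: 18% × $8,500 = $1,530/month.
At $21.04 per $1,000, that supports 1,530/21.04 × 1,000 ≈ $72,718 → $72,700.
LTV cap: 85% × $364,500 = $309,825 → $309,800.
Binding constraint: payment-to-income.

$72,700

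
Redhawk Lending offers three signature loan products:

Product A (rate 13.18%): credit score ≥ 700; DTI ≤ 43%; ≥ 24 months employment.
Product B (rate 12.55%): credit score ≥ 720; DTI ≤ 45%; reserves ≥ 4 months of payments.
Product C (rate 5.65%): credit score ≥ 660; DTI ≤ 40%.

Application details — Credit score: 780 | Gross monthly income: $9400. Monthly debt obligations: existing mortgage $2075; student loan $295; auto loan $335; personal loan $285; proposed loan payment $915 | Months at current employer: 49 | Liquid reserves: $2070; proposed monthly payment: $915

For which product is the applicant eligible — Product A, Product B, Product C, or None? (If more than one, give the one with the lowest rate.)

Product A

Total debts = (2,075 + 295 + 335 + 285 + 915) = 3,905; DTI = 3,905/9,400 = 41.5%.
Reserves = 2,070/915 = 2.3 months.
Product A: score 780 ≥ 700; DTI 41.5% ≤ 43%; employment 49 ≥ 24 mo → qualifies.
Product B: score 780 ≥ 720; DTI 41.5% ≤ 45%; reserves 2.3 < 4 mo → does not qualify.
Product C: score 780 ≥ 660; DTI 41.5% > 40% → does not qualify.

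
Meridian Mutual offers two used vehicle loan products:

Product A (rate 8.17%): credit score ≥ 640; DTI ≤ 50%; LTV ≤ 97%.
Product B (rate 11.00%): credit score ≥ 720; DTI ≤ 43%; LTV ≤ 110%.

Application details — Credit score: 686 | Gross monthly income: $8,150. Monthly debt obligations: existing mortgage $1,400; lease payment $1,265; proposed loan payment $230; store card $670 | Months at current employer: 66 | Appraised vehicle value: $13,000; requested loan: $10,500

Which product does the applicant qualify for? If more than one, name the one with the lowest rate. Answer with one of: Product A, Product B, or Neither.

Total debts = (1,400 + 1,265 + 230 + 670) = 3,565; DTI = 3,565/8,150 = 43.7%.
LTV = 10,500/13,000 = 80.8%.
Product A: score 686 ≥ 640; DTI 43.7% ≤ 50%; LTV 80.8% ≤ 97% → qualifies.
Product B: score 686 < 720; DTI 43.7% > 43%; LTV 80.8% ≤ 110% → does not qualify.

Product A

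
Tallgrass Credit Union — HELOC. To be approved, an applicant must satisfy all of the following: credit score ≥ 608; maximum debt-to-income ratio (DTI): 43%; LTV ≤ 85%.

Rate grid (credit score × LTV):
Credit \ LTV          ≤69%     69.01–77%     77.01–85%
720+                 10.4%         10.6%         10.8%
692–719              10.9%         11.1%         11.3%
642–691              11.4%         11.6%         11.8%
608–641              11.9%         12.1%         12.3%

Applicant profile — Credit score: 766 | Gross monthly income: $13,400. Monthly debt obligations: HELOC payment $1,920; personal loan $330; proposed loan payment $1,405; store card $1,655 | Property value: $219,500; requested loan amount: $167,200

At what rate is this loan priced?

10.6%

Credit score 766 ≥ 608; Total monthly debts = (1,920 + 330 + 1,405 + 1,655) = 5,310. DTI = 5,310/13,400 = 39.6% ≤ 43%
LTV: 167,200 ÷ 219,500 = 76.2%, within 85% cap
Credit 766 → row 720+; LTV 76.2% → column 69.01–77%. Grid cell → 10.6%.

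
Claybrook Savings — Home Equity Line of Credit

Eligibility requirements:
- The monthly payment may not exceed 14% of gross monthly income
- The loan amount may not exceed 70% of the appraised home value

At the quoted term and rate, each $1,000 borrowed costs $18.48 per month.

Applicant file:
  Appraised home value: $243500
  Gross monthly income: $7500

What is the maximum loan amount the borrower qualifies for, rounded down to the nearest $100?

$56,800

Payment cap: 14% × $7,500 = $1,050/month.
At $18.48 per $1,000, that supports 1,050/18.48 × 1,000 ≈ $56,818 → $56,800.
LTV cap: 70% × $243,500 = $170,450 → $170,400.
Binding constraint: payment-to-income.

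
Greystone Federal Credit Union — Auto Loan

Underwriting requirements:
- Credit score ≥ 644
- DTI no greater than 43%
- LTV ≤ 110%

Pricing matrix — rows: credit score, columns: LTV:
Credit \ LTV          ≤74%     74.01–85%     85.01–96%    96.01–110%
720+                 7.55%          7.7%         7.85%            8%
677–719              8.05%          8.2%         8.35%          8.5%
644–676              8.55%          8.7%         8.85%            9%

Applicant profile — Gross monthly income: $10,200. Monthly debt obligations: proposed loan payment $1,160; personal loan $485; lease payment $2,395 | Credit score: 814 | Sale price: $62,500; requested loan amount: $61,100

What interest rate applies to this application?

Credit score 814 ≥ 644; Total monthly debts = (1,160 + 485 + 2,395) = 4,040. DTI: 4,040 ÷ 10,200 = 39.6%, within the 43% cap
LTV: 61,100 ÷ 62,500 = 97.8%, within 110% cap
Score 814 is in the 720+ band; LTV 97.8% is in the 96.01–110% band → 8%.

8%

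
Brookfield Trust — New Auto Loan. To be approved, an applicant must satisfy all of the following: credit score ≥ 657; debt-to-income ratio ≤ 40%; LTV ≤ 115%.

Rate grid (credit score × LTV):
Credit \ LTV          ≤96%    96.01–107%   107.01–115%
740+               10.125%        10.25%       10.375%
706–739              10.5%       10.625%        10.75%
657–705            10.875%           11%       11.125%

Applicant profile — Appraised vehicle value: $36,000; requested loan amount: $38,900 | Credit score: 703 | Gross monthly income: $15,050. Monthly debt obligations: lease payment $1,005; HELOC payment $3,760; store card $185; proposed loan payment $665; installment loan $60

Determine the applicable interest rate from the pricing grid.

11.125%

Credit score 703 ≥ 657; Total monthly debts = (1,005 + 3,760 + 185 + 665 + 60) = 5,675. Debt-to-income = 5,675/15,050 = 37.7% — meets 40% limit
LTV: 38,900 ÷ 36,000 = 108.1%, within 115% cap
Score 703 is in the 657–705 band; LTV 108.1% is in the 107.01–115% band → 11.125%.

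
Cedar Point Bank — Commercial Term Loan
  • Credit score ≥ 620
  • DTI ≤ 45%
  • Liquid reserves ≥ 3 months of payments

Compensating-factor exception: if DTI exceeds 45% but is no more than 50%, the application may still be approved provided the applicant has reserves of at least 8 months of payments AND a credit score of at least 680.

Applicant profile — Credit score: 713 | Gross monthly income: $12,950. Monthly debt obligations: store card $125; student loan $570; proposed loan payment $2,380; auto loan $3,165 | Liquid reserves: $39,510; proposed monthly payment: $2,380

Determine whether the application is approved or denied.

Approved

Credit score 713 ≥ 620 (meets base)
Total debts = (125 + 570 + 2,380 + 3,165) = 6,240. DTI: 6,240 ÷ 12,950 = 48.2%, over the 45% base limit.
Liquid reserves cover 39,510/2,380 = 16.6 months — ≥ 3 required
DTI 48.2% is within the 45%–50% exception band; checking compensating factors.
Reserves 16.6 ≥ 8 months; credit score 713 ≥ 680.
Both override conditions satisfied; DTI exception granted.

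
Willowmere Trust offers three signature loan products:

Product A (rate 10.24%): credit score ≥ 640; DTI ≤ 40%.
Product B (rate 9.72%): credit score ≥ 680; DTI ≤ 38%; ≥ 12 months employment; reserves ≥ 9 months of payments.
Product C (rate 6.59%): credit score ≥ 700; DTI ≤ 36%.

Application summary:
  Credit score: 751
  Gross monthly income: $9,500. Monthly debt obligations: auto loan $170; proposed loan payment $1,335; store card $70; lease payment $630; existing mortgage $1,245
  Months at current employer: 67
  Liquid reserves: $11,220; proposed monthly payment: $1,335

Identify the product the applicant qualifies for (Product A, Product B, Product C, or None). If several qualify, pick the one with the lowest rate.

Product A

Total debts = (170 + 1,335 + 70 + 630 + 1,245) = 3,450; DTI = 3,450/9,500 = 36.3%.
Reserves = 11,220/1,335 = 8.4 months.
Product A: score 751 ≥ 640; DTI 36.3% ≤ 40% → qualifies.
Product B: score 751 ≥ 680; DTI 36.3% ≤ 38%; employment 67 ≥ 12 mo; reserves 8.4 < 9 mo → does not qualify.
Product C: score 751 ≥ 700; DTI 36.3% > 36% → does not qualify.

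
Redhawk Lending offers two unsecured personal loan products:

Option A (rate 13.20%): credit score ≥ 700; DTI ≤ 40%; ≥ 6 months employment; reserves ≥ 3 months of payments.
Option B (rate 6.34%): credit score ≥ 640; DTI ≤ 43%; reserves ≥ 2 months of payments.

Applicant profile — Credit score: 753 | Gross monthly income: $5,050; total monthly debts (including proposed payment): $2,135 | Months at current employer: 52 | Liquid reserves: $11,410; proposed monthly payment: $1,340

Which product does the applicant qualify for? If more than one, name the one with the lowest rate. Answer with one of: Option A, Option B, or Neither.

Option B

DTI = 2,135/5,050 = 42.3%.
Reserves = 11,410/1,340 = 8.5 months.
Option A: score 753 ≥ 700; DTI 42.3% > 40%; employment 52 ≥ 6 mo; reserves 8.5 ≥ 3 mo → does not qualify.
Option B: score 753 ≥ 640; DTI 42.3% ≤ 43%; reserves 8.5 ≥ 2 mo → qualifies.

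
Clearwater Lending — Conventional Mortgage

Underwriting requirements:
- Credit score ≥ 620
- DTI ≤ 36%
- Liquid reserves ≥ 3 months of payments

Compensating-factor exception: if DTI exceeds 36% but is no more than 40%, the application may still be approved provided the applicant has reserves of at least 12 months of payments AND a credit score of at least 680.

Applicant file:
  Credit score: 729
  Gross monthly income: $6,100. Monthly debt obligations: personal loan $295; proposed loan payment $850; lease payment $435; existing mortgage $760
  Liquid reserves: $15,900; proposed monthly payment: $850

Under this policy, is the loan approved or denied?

Credit score 729 ≥ 620 (meets base)
Total debts = (295 + 850 + 435 + 760) = 2,340. DTI: 2,340 ÷ 6,100 = 38.4%, over the 36% base limit.
Reserves = 15,900/850 = 18.7 months ≥ 3
DTI 38.4% is within the 36%–40% exception band; checking compensating factors.
Override check — reserves: 18.7 mo (ok); score: 729 (ok).
Both override conditions satisfied; DTI exception granted.

Approved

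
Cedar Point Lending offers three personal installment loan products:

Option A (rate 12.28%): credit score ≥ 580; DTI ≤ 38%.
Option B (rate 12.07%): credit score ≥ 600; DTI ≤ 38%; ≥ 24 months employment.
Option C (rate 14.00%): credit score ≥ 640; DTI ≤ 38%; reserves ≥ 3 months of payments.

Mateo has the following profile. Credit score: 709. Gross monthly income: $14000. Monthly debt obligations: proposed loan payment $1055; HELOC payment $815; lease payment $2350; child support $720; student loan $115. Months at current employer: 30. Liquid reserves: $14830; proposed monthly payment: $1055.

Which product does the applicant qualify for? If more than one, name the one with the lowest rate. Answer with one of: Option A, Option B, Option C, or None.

Total debts = (1,055 + 815 + 2,350 + 720 + 115) = 5,055; DTI = 5,055/14,000 = 36.1%.
Reserves = 14,830/1,055 = 14.1 months.
Option A: score 709 ≥ 580; DTI 36.1% ≤ 38% → qualifies.
Option B: score 709 ≥ 600; DTI 36.1% ≤ 38%; employment 30 ≥ 24 mo → qualifies.
Option C: score 709 ≥ 640; DTI 36.1% ≤ 38%; reserves 14.1 ≥ 3 mo → qualifies.
Qualifying: Option A, Option B, Option C. Lowest rate is 12.07% → Option B.

Option B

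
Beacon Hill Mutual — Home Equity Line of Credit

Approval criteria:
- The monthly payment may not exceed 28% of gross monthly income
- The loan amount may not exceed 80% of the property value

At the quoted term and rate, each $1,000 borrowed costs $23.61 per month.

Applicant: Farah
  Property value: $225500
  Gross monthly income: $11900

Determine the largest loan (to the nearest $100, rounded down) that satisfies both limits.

Payment cap: 28% × $11,900 = $3,332/month.
At $23.61 per $1,000, that supports 3,332/23.61 × 1,000 ≈ $141,126 → $141,100.
LTV cap: 80% × $225,500 = $180,400 → $180,400.
Binding constraint: payment-to-income.

$141,100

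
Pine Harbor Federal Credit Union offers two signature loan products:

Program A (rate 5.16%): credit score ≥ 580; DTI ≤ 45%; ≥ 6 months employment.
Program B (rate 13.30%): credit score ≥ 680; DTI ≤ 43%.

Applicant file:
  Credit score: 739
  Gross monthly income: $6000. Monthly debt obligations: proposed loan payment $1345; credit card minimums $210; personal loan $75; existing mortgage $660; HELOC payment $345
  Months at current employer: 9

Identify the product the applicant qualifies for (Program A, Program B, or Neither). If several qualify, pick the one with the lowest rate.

Program A

Total debts = (1,345 + 210 + 75 + 660 + 345) = 2,635; DTI = 2,635/6,000 = 43.9%.
Program A: score 739 ≥ 580; DTI 43.9% ≤ 45%; employment 9 ≥ 6 mo → qualifies.
Program B: score 739 ≥ 680; DTI 43.9% > 43% → does not qualify.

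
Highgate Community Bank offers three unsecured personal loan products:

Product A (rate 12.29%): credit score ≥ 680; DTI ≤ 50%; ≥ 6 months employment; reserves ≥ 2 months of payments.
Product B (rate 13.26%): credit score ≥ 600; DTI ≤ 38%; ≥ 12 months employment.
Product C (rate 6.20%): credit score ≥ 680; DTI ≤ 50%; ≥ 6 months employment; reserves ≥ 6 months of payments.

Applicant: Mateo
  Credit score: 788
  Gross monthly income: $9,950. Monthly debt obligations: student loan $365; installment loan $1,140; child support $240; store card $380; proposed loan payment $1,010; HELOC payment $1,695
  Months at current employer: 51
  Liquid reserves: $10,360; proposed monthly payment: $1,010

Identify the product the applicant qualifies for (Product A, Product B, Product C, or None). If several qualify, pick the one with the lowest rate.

Total debts = (365 + 1,140 + 240 + 380 + 1,010 + 1,695) = 4,830; DTI = 4,830/9,950 = 48.5%.
Reserves = 10,360/1,010 = 10.3 months.
Product A: score 788 ≥ 680; DTI 48.5% ≤ 50%; employment 51 ≥ 6 mo; reserves 10.3 ≥ 2 mo → qualifies.
Product B: score 788 ≥ 600; DTI 48.5% > 38%; employment 51 ≥ 12 mo → does not qualify.
Product C: score 788 ≥ 680; DTI 48.5% ≤ 50%; employment 51 ≥ 6 mo; reserves 10.3 ≥ 6 mo → qualifies.
Qualifying: Product A, Product C. Lowest rate is 6.20% → Product C.

Product C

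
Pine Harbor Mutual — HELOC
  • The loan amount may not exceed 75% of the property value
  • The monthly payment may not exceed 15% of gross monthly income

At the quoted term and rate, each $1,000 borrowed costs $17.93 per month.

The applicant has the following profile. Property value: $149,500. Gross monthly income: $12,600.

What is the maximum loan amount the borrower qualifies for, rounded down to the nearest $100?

Payment cap: 15% × $12,600 = $1,890/month.
At $17.93 per $1,000, that supports 1,890/17.93 × 1,000 ≈ $105,409 → $105,400.
LTV cap: 75% × $149,500 = $112,125 → $112,100.
Binding constraint: payment-to-income.

$105,400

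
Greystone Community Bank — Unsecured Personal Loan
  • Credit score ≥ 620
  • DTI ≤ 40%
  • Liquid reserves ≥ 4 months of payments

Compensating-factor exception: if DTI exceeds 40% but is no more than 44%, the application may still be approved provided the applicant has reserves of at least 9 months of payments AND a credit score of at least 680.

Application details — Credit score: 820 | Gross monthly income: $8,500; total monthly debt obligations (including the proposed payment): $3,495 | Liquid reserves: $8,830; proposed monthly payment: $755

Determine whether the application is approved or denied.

Approved

Credit score 820 ≥ 620 (meets base)
DTI = 3,495/8,500 = 41.1% > 40% — standard DTI limit exceeded.
Reserves: 8,830 ÷ 755 = 11.7 months (meets 4-month minimum)
41.1% falls in the override range (40%–44%), so the compensating-factor test applies.
Override check — reserves: 11.7 mo (ok); score: 820 (ok).
Both compensating conditions met → exception applies.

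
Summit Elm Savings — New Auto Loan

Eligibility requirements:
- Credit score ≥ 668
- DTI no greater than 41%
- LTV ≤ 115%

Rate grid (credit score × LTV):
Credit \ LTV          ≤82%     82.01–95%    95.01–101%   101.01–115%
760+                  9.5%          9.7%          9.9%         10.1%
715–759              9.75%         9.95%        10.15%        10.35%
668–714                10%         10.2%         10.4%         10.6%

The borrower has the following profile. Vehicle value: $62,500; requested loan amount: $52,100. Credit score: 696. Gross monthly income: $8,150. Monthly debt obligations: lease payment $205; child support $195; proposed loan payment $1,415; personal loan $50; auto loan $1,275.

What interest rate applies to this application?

10.2%

Credit score 696 ≥ 668; Total monthly debts = (205 + 195 + 1,415 + 50 + 1,275) = 3,140. Debt-to-income = 3,140/8,150 = 38.5% — meets 41% limit
Loan-to-value = 52,100/62,500 = 83.4% — pass (115% max)
Credit 696 → row 668–714; LTV 83.4% → column 82.01–95%. Grid cell → 10.2%.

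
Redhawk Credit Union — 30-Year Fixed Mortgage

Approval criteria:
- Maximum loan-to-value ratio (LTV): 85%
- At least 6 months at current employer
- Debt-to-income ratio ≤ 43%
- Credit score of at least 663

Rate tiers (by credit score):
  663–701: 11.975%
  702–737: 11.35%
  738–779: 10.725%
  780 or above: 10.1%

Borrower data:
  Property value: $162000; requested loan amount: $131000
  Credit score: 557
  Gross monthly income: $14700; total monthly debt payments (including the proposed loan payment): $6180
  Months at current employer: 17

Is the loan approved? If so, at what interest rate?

Denied

Credit score 557 < 663 (below minimum)
Loan-to-value = 131,000/162,000 = 80.9% — pass (85% max)
Employment 17 ≥ 6 months
DTI: 6,180 ÷ 14,700 = 42%, within the 43% cap
Not all requirements met → denied.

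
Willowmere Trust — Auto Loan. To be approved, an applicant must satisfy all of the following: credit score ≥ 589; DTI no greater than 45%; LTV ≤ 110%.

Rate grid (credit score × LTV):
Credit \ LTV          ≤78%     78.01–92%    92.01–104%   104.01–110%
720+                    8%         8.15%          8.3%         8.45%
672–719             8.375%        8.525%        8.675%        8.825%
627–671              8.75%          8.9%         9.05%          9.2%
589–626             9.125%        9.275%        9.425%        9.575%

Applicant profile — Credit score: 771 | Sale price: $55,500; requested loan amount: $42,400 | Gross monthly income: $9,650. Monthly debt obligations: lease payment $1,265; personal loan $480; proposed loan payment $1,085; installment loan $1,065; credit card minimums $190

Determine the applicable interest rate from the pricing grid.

Credit score 771 ≥ 589; Total monthly debts = (1,265 + 480 + 1,085 + 1,065 + 190) = 4,085. DTI = 4,085/9,650 = 42.3% ≤ 45%
LTV = 42,400/55,500 = 76.4% ≤ 110%
Score 771 is in the 720+ band; LTV 76.4% is in the ≤78% band → 8%.

8%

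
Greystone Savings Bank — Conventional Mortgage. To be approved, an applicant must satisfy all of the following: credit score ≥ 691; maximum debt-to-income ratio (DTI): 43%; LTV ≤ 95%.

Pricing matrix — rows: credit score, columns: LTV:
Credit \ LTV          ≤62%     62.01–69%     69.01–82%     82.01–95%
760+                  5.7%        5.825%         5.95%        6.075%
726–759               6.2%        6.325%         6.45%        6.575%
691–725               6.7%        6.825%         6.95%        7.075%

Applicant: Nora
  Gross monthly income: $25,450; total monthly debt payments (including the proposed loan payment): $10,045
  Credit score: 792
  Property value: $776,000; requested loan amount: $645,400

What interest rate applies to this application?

Credit score 792 ≥ 691; DTI: 10,045 ÷ 25,450 = 39.5%, within the 43% cap
LTV: 645,400 ÷ 776,000 = 83.2%, within 95% cap
Score 792 is in the 760+ band; LTV 83.2% is in the 82.01–95% band → 6.075%.

6.075%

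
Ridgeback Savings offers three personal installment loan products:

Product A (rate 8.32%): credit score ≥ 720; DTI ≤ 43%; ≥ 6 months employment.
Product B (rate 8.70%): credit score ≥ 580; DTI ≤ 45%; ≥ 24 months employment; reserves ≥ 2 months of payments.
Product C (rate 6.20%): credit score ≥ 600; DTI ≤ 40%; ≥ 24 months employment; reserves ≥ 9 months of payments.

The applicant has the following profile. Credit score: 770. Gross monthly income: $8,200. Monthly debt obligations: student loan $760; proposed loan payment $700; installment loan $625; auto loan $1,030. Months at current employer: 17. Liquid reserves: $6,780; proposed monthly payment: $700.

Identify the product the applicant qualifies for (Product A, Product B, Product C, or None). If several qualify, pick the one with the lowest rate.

Total debts = (760 + 700 + 625 + 1,030) = 3,115; DTI = 3,115/8,200 = 38%.
Reserves = 6,780/700 = 9.7 months.
Product A: score 770 ≥ 720; DTI 38% ≤ 43%; employment 17 ≥ 6 mo → qualifies.
Product B: score 770 ≥ 580; DTI 38% ≤ 45%; employment 17 < 24 mo; reserves 9.7 ≥ 2 mo → does not qualify.
Product C: score 770 ≥ 600; DTI 38% ≤ 40%; employment 17 < 24 mo; reserves 9.7 ≥ 9 mo → does not qualify.

Product A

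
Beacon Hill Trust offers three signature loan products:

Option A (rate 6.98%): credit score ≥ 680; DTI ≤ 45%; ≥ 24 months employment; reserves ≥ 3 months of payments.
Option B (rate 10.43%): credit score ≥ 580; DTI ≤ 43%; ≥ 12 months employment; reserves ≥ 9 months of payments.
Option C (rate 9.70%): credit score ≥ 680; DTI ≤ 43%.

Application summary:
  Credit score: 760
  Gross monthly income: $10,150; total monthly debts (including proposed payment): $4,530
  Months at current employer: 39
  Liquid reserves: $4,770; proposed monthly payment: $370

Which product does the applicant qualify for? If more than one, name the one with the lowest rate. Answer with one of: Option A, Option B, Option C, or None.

Option A

DTI = 4,530/10,150 = 44.6%.
Reserves = 4,770/370 = 12.9 months.
Option A: score 760 ≥ 680; DTI 44.6% ≤ 45%; employment 39 ≥ 24 mo; reserves 12.9 ≥ 3 mo → qualifies.
Option B: score 760 ≥ 580; DTI 44.6% > 43%; employment 39 ≥ 12 mo; reserves 12.9 ≥ 9 mo → does not qualify.
Option C: score 760 ≥ 680; DTI 44.6% > 43% → does not qualify.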